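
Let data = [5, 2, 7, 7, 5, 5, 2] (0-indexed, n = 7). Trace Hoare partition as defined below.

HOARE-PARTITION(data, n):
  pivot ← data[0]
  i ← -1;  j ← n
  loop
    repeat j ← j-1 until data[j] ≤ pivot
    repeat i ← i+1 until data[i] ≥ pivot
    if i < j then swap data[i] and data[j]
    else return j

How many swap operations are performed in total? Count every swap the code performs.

pivot = data[0] = 5; i = -1, j = 7
j→6 (data[6]=2≤5), i→0 (data[0]=5≥5); i<j, swap → [2, 2, 7, 7, 5, 5, 5]
j→5 (data[5]=5≤5), i→2 (data[2]=7≥5); i<j, swap → [2, 2, 5, 7, 5, 7, 5]
j→4 (data[4]=5≤5), i→3 (data[3]=7≥5); i<j, swap → [2, 2, 5, 5, 7, 7, 5]
j→3, i→4; i≥j, return j=3. data = [2, 2, 5, 5, 7, 7, 5]

3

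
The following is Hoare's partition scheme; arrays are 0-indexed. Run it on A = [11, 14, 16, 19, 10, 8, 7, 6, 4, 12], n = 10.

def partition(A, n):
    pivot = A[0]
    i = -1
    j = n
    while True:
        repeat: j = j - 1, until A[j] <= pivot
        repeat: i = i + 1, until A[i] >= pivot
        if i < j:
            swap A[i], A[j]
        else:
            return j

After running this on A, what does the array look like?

pivot=11
j stops at 8 (4), i stops at 0 (11); swap ⇒ [4, 14, 16, 19, 10, 8, 7, 6, 11, 12]
j stops at 7 (6), i stops at 1 (14); swap ⇒ [4, 6, 16, 19, 10, 8, 7, 14, 11, 12]
j stops at 6 (7), i stops at 2 (16); swap ⇒ [4, 6, 7, 19, 10, 8, 16, 14, 11, 12]
j stops at 5 (8), i stops at 3 (19); swap ⇒ [4, 6, 7, 8, 10, 19, 16, 14, 11, 12]
j stops at 4, i stops at 5; i≥j ⇒ return 4. A=[4, 6, 7, 8, 10, 19, 16, 14, 11, 12]

[4, 6, 7, 8, 10, 19, 16, 14, 11, 12]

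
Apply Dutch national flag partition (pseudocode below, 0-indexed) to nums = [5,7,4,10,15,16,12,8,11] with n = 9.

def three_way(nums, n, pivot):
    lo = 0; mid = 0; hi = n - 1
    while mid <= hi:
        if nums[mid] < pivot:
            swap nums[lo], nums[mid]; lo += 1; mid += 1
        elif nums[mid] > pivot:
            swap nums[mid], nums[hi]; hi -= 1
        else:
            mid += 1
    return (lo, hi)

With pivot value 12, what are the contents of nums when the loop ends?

[5,7,4,10,11,8,12,16,15]

lo=0 mid=0 hi=8
5<12: swap(0,0), lo=1 mid=1 ⇒ [5,7,4,10,15,16,12,8,11]
7<12: swap(1,1), lo=2 mid=2 ⇒ [5,7,4,10,15,16,12,8,11]
4<12: swap(2,2), lo=3 mid=3 ⇒ [5,7,4,10,15,16,12,8,11]
10<12: swap(3,3), lo=4 mid=4 ⇒ [5,7,4,10,15,16,12,8,11]
15>12: swap(4,8), hi=7 ⇒ [5,7,4,10,11,16,12,8,15]
11<12: swap(4,4), lo=5 mid=5 ⇒ [5,7,4,10,11,16,12,8,15]
16>12: swap(5,7), hi=6 ⇒ [5,7,4,10,11,8,12,16,15]
8<12: swap(5,5), lo=6 mid=6 ⇒ [5,7,4,10,11,8,12,16,15]
12=12: mid=7
done. lo=6 hi=6; nums=[5,7,4,10,11,8,12,16,15]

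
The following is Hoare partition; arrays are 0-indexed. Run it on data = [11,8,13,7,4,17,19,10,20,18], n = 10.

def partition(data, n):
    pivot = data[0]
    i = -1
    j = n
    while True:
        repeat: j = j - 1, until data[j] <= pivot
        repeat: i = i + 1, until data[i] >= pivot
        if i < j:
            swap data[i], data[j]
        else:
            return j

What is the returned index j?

3

pivot = data[0] = 11; i = -1, j = 10
j→7 (data[7]=10≤11), i→0 (data[0]=11≥11); i<j, swap → [10,8,13,7,4,17,19,11,20,18]
j→4 (data[4]=4≤11), i→2 (data[2]=13≥11); i<j, swap → [10,8,4,7,13,17,19,11,20,18]
j→3, i→4; i≥j, return j=3. data = [10,8,4,7,13,17,19,11,20,18]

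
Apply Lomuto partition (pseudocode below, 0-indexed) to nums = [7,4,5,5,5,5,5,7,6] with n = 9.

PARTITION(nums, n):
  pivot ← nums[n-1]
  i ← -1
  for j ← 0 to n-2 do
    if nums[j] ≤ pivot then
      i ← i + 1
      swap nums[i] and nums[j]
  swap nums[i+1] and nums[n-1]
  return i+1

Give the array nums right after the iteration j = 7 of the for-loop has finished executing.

[4,5,5,5,5,5,7,7,6]

pivot = nums[8] = 6; i = -1
j=0: nums[0]=7 > 6 → no swap
j=1: nums[1]=4 ≤ 6 → i=0, swap nums[0],nums[1] → [4,7,5,5,5,5,5,7,6]
j=2: nums[2]=5 ≤ 6 → i=1, swap nums[1],nums[2] → [4,5,7,5,5,5,5,7,6]
j=3: nums[3]=5 ≤ 6 → i=2, swap nums[2],nums[3] → [4,5,5,7,5,5,5,7,6]
j=4: nums[4]=5 ≤ 6 → i=3, swap nums[3],nums[4] → [4,5,5,5,7,5,5,7,6]
j=5: nums[5]=5 ≤ 6 → i=4, swap nums[4],nums[5] → [4,5,5,5,5,7,5,7,6]
j=6: nums[6]=5 ≤ 6 → i=5, swap nums[5],nums[6] → [4,5,5,5,5,5,7,7,6]
j=7: nums[7]=7 > 6 → no swap
(after j=7) nums = [4,5,5,5,5,5,7,7,6]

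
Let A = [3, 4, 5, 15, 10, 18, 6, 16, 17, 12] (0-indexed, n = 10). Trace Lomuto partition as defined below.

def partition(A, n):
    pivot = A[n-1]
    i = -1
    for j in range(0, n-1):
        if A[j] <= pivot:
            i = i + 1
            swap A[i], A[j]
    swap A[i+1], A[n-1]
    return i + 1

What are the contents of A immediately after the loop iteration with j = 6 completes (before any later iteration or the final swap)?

pivot = A[9] = 12; i = -1
j=0: A[0]=3 ≤ 12 → i=0, swap A[0],A[0] (no change) → [3, 4, 5, 15, 10, 18, 6, 16, 17, 12]
j=1: A[1]=4 ≤ 12 → i=1, swap A[1],A[1] (no change) → [3, 4, 5, 15, 10, 18, 6, 16, 17, 12]
j=2: A[2]=5 ≤ 12 → i=2, swap A[2],A[2] (no change) → [3, 4, 5, 15, 10, 18, 6, 16, 17, 12]
j=3: A[3]=15 > 12 → no swap
j=4: A[4]=10 ≤ 12 → i=3, swap A[3],A[4] → [3, 4, 5, 10, 15, 18, 6, 16, 17, 12]
j=5: A[5]=18 > 12 → no swap
j=6: A[6]=6 ≤ 12 → i=4, swap A[4],A[6] → [3, 4, 5, 10, 6, 18, 15, 16, 17, 12]
(after j=6) A = [3, 4, 5, 10, 6, 18, 15, 16, 17, 12]

[3, 4, 5, 10, 6, 18, 15, 16, 17, 12]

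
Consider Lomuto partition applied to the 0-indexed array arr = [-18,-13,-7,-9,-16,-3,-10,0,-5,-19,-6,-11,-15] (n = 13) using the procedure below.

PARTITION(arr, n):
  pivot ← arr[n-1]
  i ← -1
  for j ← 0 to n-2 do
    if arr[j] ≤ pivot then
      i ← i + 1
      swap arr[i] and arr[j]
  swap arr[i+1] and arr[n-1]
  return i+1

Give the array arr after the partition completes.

[-18,-16,-19,-15,-13,-3,-10,0,-5,-7,-6,-11,-9]

pivot=-15, i=-1
j=0: -18≤-15, i=0, swap(0,0) ⇒ [-18,-13,-7,-9,-16,-3,-10,0,-5,-19,-6,-11,-15]
j=1: -13>-15, skip
j=2: -7>-15, skip
j=3: -9>-15, skip
j=4: -16≤-15, i=1, swap(1,4) ⇒ [-18,-16,-7,-9,-13,-3,-10,0,-5,-19,-6,-11,-15]
j=5: -3>-15, skip
j=6: -10>-15, skip
j=7: 0>-15, skip
j=8: -5>-15, skip
j=9: -19≤-15, i=2, swap(2,9) ⇒ [-18,-16,-19,-9,-13,-3,-10,0,-5,-7,-6,-11,-15]
j=10: -6>-15, skip
j=11: -11>-15, skip
swap(3,12) ⇒ [-18,-16,-19,-15,-13,-3,-10,0,-5,-7,-6,-11,-9]; return 3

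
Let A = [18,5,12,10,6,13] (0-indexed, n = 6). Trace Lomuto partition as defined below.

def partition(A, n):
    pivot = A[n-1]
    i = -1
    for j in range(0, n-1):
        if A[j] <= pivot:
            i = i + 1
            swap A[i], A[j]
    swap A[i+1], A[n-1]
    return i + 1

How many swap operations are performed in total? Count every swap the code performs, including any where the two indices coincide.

5

pivot=13, i=-1
j=0: 18>13, skip
j=1: 5≤13, i=0, swap(0,1) ⇒ [5,18,12,10,6,13]
j=2: 12≤13, i=1, swap(1,2) ⇒ [5,12,18,10,6,13]
j=3: 10≤13, i=2, swap(2,3) ⇒ [5,12,10,18,6,13]
j=4: 6≤13, i=3, swap(3,4) ⇒ [5,12,10,6,18,13]
swap(4,5) ⇒ [5,12,10,6,13,18]; return 4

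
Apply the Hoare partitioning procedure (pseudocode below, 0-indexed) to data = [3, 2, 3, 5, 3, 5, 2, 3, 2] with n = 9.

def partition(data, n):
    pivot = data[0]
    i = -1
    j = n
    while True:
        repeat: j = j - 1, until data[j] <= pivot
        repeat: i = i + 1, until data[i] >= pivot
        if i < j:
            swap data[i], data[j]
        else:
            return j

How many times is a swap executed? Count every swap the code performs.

3

pivot = data[0] = 3; i = -1, j = 9
j→8 (data[8]=2≤3), i→0 (data[0]=3≥3); i<j, swap → [2, 2, 3, 5, 3, 5, 2, 3, 3]
j→7 (data[7]=3≤3), i→2 (data[2]=3≥3); i<j, swap → [2, 2, 3, 5, 3, 5, 2, 3, 3]
j→6 (data[6]=2≤3), i→3 (data[3]=5≥3); i<j, swap → [2, 2, 3, 2, 3, 5, 5, 3, 3]
j→4, i→4; i≥j, return j=4. data = [2, 2, 3, 2, 3, 5, 5, 3, 3]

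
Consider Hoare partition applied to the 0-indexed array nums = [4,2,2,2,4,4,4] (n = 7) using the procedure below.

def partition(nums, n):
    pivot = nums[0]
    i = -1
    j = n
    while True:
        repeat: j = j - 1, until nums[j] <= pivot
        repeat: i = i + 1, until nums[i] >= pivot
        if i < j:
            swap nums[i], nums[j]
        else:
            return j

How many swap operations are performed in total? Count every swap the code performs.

2

pivot=4
j stops at 6 (4), i stops at 0 (4); swap ⇒ [4,2,2,2,4,4,4]
j stops at 5 (4), i stops at 4 (4); swap ⇒ [4,2,2,2,4,4,4]
j stops at 4, i stops at 5; i≥j ⇒ return 4. nums=[4,2,2,2,4,4,4]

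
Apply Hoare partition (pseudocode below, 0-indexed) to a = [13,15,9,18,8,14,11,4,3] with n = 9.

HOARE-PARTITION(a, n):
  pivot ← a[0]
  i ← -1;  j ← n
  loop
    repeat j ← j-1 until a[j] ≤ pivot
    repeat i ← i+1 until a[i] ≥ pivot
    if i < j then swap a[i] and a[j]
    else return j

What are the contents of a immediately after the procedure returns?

[3,4,9,11,8,14,18,15,13]

pivot = a[0] = 13; i = -1, j = 9
j→8 (a[8]=3≤13), i→0 (a[0]=13≥13); i<j, swap → [3,15,9,18,8,14,11,4,13]
j→7 (a[7]=4≤13), i→1 (a[1]=15≥13); i<j, swap → [3,4,9,18,8,14,11,15,13]
j→6 (a[6]=11≤13), i→3 (a[3]=18≥13); i<j, swap → [3,4,9,11,8,14,18,15,13]
j→4, i→5; i≥j, return j=4. a = [3,4,9,11,8,14,18,15,13]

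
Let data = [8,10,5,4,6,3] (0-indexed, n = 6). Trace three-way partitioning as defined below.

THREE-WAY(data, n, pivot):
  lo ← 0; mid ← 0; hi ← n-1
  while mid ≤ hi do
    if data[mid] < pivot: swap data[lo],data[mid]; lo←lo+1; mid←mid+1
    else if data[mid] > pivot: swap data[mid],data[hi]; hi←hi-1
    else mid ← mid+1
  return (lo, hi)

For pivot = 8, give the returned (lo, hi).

(4, 4)

pivot = 8; lo=0, mid=0, hi=5
data[mid]=8=8: mid=1
data[mid]=10>8: swap data[1],data[5]; hi=4 → [8,3,5,4,6,10]
data[mid]=3<8: swap data[0],data[1]; lo=1,mid=2 → [3,8,5,4,6,10]
data[mid]=5<8: swap data[1],data[2]; lo=2,mid=3 → [3,5,8,4,6,10]
data[mid]=4<8: swap data[2],data[3]; lo=3,mid=4 → [3,5,4,8,6,10]
data[mid]=6<8: swap data[3],data[4]; lo=4,mid=5 → [3,5,4,6,8,10]
end: lo=4, hi=4; data = [3,5,4,6,8,10]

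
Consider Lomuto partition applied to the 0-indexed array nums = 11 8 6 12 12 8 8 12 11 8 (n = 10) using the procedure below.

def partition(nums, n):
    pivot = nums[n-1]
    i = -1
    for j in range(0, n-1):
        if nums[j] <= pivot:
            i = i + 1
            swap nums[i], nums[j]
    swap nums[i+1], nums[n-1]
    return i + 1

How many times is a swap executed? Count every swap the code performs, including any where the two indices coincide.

pivot=8, i=-1
j=0: 11>8, skip
j=1: 8≤8, i=0, swap(0,1) ⇒ 8 11 6 12 12 8 8 12 11 8
j=2: 6≤8, i=1, swap(1,2) ⇒ 8 6 11 12 12 8 8 12 11 8
j=3: 12>8, skip
j=4: 12>8, skip
j=5: 8≤8, i=2, swap(2,5) ⇒ 8 6 8 12 12 11 8 12 11 8
j=6: 8≤8, i=3, swap(3,6) ⇒ 8 6 8 8 12 11 12 12 11 8
j=7: 12>8, skip
j=8: 11>8, skip
swap(4,9) ⇒ 8 6 8 8 8 11 12 12 11 12; return 4

5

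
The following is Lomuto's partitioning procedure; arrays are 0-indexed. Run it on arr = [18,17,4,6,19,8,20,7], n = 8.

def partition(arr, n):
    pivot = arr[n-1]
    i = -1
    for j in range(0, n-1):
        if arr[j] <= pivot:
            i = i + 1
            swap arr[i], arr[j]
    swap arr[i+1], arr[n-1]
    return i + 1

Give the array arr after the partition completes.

[4,6,7,17,19,8,20,18]

pivot=7, i=-1
j=0: 18>7, skip
j=1: 17>7, skip
j=2: 4≤7, i=0, swap(0,2) ⇒ [4,17,18,6,19,8,20,7]
j=3: 6≤7, i=1, swap(1,3) ⇒ [4,6,18,17,19,8,20,7]
j=4: 19>7, skip
j=5: 8>7, skip
j=6: 20>7, skip
swap(2,7) ⇒ [4,6,7,17,19,8,20,18]; return 2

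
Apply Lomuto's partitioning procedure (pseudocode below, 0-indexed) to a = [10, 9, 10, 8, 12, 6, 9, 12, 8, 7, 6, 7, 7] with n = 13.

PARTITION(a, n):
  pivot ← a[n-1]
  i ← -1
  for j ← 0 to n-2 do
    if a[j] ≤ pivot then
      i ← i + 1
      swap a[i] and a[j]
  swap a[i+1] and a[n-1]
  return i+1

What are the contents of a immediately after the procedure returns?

pivot = a[12] = 7; i = -1
j=0: a[0]=10 > 7 → no swap
j=1: a[1]=9 > 7 → no swap
j=2: a[2]=10 > 7 → no swap
j=3: a[3]=8 > 7 → no swap
j=4: a[4]=12 > 7 → no swap
j=5: a[5]=6 ≤ 7 → i=0, swap a[0],a[5] → [6, 9, 10, 8, 12, 10, 9, 12, 8, 7, 6, 7, 7]
j=6: a[6]=9 > 7 → no swap
j=7: a[7]=12 > 7 → no swap
j=8: a[8]=8 > 7 → no swap
j=9: a[9]=7 ≤ 7 → i=1, swap a[1],a[9] → [6, 7, 10, 8, 12, 10, 9, 12, 8, 9, 6, 7, 7]
j=10: a[10]=6 ≤ 7 → i=2, swap a[2],a[10] → [6, 7, 6, 8, 12, 10, 9, 12, 8, 9, 10, 7, 7]
j=11: a[11]=7 ≤ 7 → i=3, swap a[3],a[11] → [6, 7, 6, 7, 12, 10, 9, 12, 8, 9, 10, 8, 7]
final swap a[4],a[12] → [6, 7, 6, 7, 7, 10, 9, 12, 8, 9, 10, 8, 12]; return 4

[6, 7, 6, 7, 7, 10, 9, 12, 8, 9, 10, 8, 12]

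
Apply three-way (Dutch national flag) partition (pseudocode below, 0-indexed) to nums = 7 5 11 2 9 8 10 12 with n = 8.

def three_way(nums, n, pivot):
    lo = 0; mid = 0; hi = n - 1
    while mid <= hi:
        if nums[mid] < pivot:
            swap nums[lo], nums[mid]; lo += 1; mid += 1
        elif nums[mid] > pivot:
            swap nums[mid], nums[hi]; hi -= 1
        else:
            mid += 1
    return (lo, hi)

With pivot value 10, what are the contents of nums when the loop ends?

7 5 2 9 8 10 12 11

lo=0 mid=0 hi=7
7<10: swap(0,0), lo=1 mid=1 ⇒ 7 5 11 2 9 8 10 12
5<10: swap(1,1), lo=2 mid=2 ⇒ 7 5 11 2 9 8 10 12
11>10: swap(2,7), hi=6 ⇒ 7 5 12 2 9 8 10 11
12>10: swap(2,6), hi=5 ⇒ 7 5 10 2 9 8 12 11
10=10: mid=3
2<10: swap(2,3), lo=3 mid=4 ⇒ 7 5 2 10 9 8 12 11
9<10: swap(3,4), lo=4 mid=5 ⇒ 7 5 2 9 10 8 12 11
8<10: swap(4,5), lo=5 mid=6 ⇒ 7 5 2 9 8 10 12 11
done. lo=5 hi=5; nums=7 5 2 9 8 10 12 11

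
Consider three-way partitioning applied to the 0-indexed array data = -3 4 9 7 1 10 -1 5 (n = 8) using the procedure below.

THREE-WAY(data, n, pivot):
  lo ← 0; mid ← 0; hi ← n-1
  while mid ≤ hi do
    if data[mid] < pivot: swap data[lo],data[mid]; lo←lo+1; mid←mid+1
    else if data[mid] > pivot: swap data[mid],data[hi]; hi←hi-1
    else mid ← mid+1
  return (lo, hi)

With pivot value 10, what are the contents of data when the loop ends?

-3 4 9 7 1 -1 5 10

pivot = 10; lo=0, mid=0, hi=7
data[mid]=-3<10: swap data[0],data[0]; lo=1,mid=1 → -3 4 9 7 1 10 -1 5
data[mid]=4<10: swap data[1],data[1]; lo=2,mid=2 → -3 4 9 7 1 10 -1 5
data[mid]=9<10: swap data[2],data[2]; lo=3,mid=3 → -3 4 9 7 1 10 -1 5
data[mid]=7<10: swap data[3],data[3]; lo=4,mid=4 → -3 4 9 7 1 10 -1 5
data[mid]=1<10: swap data[4],data[4]; lo=5,mid=5 → -3 4 9 7 1 10 -1 5
data[mid]=10=10: mid=6
data[mid]=-1<10: swap data[5],data[6]; lo=6,mid=7 → -3 4 9 7 1 -1 10 5
data[mid]=5<10: swap data[6],data[7]; lo=7,mid=8 → -3 4 9 7 1 -1 5 10
end: lo=7, hi=7; data = -3 4 9 7 1 -1 5 10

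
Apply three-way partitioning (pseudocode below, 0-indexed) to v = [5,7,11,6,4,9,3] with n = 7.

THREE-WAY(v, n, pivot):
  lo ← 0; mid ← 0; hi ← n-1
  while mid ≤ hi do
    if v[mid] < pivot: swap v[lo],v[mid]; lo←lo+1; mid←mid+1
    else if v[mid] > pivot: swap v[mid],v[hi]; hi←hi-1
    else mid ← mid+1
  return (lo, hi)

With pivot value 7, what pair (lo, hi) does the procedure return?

(4, 4)

pivot = 7; lo=0, mid=0, hi=6
v[mid]=5<7: swap v[0],v[0]; lo=1,mid=1 → [5,7,11,6,4,9,3]
v[mid]=7=7: mid=2
v[mid]=11>7: swap v[2],v[6]; hi=5 → [5,7,3,6,4,9,11]
v[mid]=3<7: swap v[1],v[2]; lo=2,mid=3 → [5,3,7,6,4,9,11]
v[mid]=6<7: swap v[2],v[3]; lo=3,mid=4 → [5,3,6,7,4,9,11]
v[mid]=4<7: swap v[3],v[4]; lo=4,mid=5 → [5,3,6,4,7,9,11]
v[mid]=9>7: swap v[5],v[5]; hi=4 → [5,3,6,4,7,9,11]
end: lo=4, hi=4; v = [5,3,6,4,7,9,11]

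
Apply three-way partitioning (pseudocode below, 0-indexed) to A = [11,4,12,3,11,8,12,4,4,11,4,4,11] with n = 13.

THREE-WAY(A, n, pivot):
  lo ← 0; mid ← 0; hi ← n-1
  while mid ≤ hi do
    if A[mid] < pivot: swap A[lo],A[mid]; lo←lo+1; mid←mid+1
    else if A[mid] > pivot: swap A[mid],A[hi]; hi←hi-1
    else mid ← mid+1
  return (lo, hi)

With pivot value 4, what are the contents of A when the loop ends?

[3,4,4,4,4,4,12,8,11,11,12,11,11]

pivot = 4; lo=0, mid=0, hi=12
A[mid]=11>4: swap A[0],A[12]; hi=11 → [11,4,12,3,11,8,12,4,4,11,4,4,11]
A[mid]=11>4: swap A[0],A[11]; hi=10 → [4,4,12,3,11,8,12,4,4,11,4,11,11]
A[mid]=4=4: mid=1
A[mid]=4=4: mid=2
A[mid]=12>4: swap A[2],A[10]; hi=9 → [4,4,4,3,11,8,12,4,4,11,12,11,11]
A[mid]=4=4: mid=3
A[mid]=3<4: swap A[0],A[3]; lo=1,mid=4 → [3,4,4,4,11,8,12,4,4,11,12,11,11]
A[mid]=11>4: swap A[4],A[9]; hi=8 → [3,4,4,4,11,8,12,4,4,11,12,11,11]
A[mid]=11>4: swap A[4],A[8]; hi=7 → [3,4,4,4,4,8,12,4,11,11,12,11,11]
A[mid]=4=4: mid=5
A[mid]=8>4: swap A[5],A[7]; hi=6 → [3,4,4,4,4,4,12,8,11,11,12,11,11]
A[mid]=4=4: mid=6
A[mid]=12>4: swap A[6],A[6]; hi=5 → [3,4,4,4,4,4,12,8,11,11,12,11,11]
end: lo=1, hi=5; A = [3,4,4,4,4,4,12,8,11,11,12,11,11]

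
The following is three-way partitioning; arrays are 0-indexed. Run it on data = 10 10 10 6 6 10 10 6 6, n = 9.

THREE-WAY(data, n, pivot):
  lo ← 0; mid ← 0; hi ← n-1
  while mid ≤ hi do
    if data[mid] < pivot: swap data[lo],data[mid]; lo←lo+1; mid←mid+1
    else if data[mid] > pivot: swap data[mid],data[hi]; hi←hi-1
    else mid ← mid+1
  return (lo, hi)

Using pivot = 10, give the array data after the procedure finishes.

pivot = 10; lo=0, mid=0, hi=8
data[mid]=10=10: mid=1
data[mid]=10=10: mid=2
data[mid]=10=10: mid=3
data[mid]=6<10: swap data[0],data[3]; lo=1,mid=4 → 6 10 10 10 6 10 10 6 6
data[mid]=6<10: swap data[1],data[4]; lo=2,mid=5 → 6 6 10 10 10 10 10 6 6
data[mid]=10=10: mid=6
data[mid]=10=10: mid=7
data[mid]=6<10: swap data[2],data[7]; lo=3,mid=8 → 6 6 6 10 10 10 10 10 6
data[mid]=6<10: swap data[3],data[8]; lo=4,mid=9 → 6 6 6 6 10 10 10 10 10
end: lo=4, hi=8; data = 6 6 6 6 10 10 10 10 10

6 6 6 6 10 10 10 10 10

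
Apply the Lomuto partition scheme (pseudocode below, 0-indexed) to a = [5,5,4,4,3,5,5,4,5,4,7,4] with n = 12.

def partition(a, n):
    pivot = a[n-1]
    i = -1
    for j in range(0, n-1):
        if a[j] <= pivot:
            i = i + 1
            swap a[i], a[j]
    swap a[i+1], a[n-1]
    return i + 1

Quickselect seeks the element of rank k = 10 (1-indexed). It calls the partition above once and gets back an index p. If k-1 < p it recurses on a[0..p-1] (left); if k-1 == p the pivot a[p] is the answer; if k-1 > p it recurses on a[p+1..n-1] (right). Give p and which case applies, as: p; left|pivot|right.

pivot=4, i=-1
j=0: 5>4, skip
j=1: 5>4, skip
j=2: 4≤4, i=0, swap(0,2) ⇒ [4,5,5,4,3,5,5,4,5,4,7,4]
j=3: 4≤4, i=1, swap(1,3) ⇒ [4,4,5,5,3,5,5,4,5,4,7,4]
j=4: 3≤4, i=2, swap(2,4) ⇒ [4,4,3,5,5,5,5,4,5,4,7,4]
j=5: 5>4, skip
j=6: 5>4, skip
j=7: 4≤4, i=3, swap(3,7) ⇒ [4,4,3,4,5,5,5,5,5,4,7,4]
j=8: 5>4, skip
j=9: 4≤4, i=4, swap(4,9) ⇒ [4,4,3,4,4,5,5,5,5,5,7,4]
j=10: 7>4, skip
swap(5,11) ⇒ [4,4,3,4,4,4,5,5,5,5,7,5]; return 5
p = 5; k-1 = 9 > 5 ⇒ right

5; right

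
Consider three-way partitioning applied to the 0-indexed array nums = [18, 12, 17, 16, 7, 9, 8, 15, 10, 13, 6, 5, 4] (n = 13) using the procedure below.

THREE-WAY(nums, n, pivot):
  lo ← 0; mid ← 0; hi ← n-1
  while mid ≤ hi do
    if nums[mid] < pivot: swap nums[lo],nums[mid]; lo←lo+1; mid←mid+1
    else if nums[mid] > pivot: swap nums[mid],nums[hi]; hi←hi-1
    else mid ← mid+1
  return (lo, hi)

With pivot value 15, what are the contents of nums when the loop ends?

lo=0 mid=0 hi=12
18>15: swap(0,12), hi=11 ⇒ [4, 12, 17, 16, 7, 9, 8, 15, 10, 13, 6, 5, 18]
4<15: swap(0,0), lo=1 mid=1 ⇒ [4, 12, 17, 16, 7, 9, 8, 15, 10, 13, 6, 5, 18]
12<15: swap(1,1), lo=2 mid=2 ⇒ [4, 12, 17, 16, 7, 9, 8, 15, 10, 13, 6, 5, 18]
17>15: swap(2,11), hi=10 ⇒ [4, 12, 5, 16, 7, 9, 8, 15, 10, 13, 6, 17, 18]
5<15: swap(2,2), lo=3 mid=3 ⇒ [4, 12, 5, 16, 7, 9, 8, 15, 10, 13, 6, 17, 18]
16>15: swap(3,10), hi=9 ⇒ [4, 12, 5, 6, 7, 9, 8, 15, 10, 13, 16, 17, 18]
6<15: swap(3,3), lo=4 mid=4 ⇒ [4, 12, 5, 6, 7, 9, 8, 15, 10, 13, 16, 17, 18]
7<15: swap(4,4), lo=5 mid=5 ⇒ [4, 12, 5, 6, 7, 9, 8, 15, 10, 13, 16, 17, 18]
9<15: swap(5,5), lo=6 mid=6 ⇒ [4, 12, 5, 6, 7, 9, 8, 15, 10, 13, 16, 17, 18]
8<15: swap(6,6), lo=7 mid=7 ⇒ [4, 12, 5, 6, 7, 9, 8, 15, 10, 13, 16, 17, 18]
15=15: mid=8
10<15: swap(7,8), lo=8 mid=9 ⇒ [4, 12, 5, 6, 7, 9, 8, 10, 15, 13, 16, 17, 18]
13<15: swap(8,9), lo=9 mid=10 ⇒ [4, 12, 5, 6, 7, 9, 8, 10, 13, 15, 16, 17, 18]
done. lo=9 hi=9; nums=[4, 12, 5, 6, 7, 9, 8, 10, 13, 15, 16, 17, 18]

[4, 12, 5, 6, 7, 9, 8, 10, 13, 15, 16, 17, 18]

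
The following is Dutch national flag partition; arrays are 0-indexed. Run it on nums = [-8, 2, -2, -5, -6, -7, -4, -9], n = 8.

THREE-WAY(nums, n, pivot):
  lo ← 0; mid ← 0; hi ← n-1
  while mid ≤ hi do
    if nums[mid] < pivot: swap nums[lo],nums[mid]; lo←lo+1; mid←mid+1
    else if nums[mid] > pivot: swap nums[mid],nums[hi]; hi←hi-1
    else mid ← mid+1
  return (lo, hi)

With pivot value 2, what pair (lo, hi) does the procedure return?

(7, 7)

pivot = 2; lo=0, mid=0, hi=7
nums[mid]=-8<2: swap nums[0],nums[0]; lo=1,mid=1 → [-8, 2, -2, -5, -6, -7, -4, -9]
nums[mid]=2=2: mid=2
nums[mid]=-2<2: swap nums[1],nums[2]; lo=2,mid=3 → [-8, -2, 2, -5, -6, -7, -4, -9]
nums[mid]=-5<2: swap nums[2],nums[3]; lo=3,mid=4 → [-8, -2, -5, 2, -6, -7, -4, -9]
nums[mid]=-6<2: swap nums[3],nums[4]; lo=4,mid=5 → [-8, -2, -5, -6, 2, -7, -4, -9]
nums[mid]=-7<2: swap nums[4],nums[5]; lo=5,mid=6 → [-8, -2, -5, -6, -7, 2, -4, -9]
nums[mid]=-4<2: swap nums[5],nums[6]; lo=6,mid=7 → [-8, -2, -5, -6, -7, -4, 2, -9]
nums[mid]=-9<2: swap nums[6],nums[7]; lo=7,mid=8 → [-8, -2, -5, -6, -7, -4, -9, 2]
end: lo=7, hi=7; nums = [-8, -2, -5, -6, -7, -4, -9, 2]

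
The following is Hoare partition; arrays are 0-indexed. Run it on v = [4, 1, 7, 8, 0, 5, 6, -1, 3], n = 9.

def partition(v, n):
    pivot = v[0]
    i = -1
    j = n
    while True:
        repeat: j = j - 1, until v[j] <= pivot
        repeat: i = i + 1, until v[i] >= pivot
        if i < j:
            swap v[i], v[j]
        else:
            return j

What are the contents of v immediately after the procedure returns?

[3, 1, -1, 0, 8, 5, 6, 7, 4]

pivot = v[0] = 4; i = -1, j = 9
j→8 (v[8]=3≤4), i→0 (v[0]=4≥4); i<j, swap → [3, 1, 7, 8, 0, 5, 6, -1, 4]
j→7 (v[7]=-1≤4), i→2 (v[2]=7≥4); i<j, swap → [3, 1, -1, 8, 0, 5, 6, 7, 4]
j→4 (v[4]=0≤4), i→3 (v[3]=8≥4); i<j, swap → [3, 1, -1, 0, 8, 5, 6, 7, 4]
j→3, i→4; i≥j, return j=3. v = [3, 1, -1, 0, 8, 5, 6, 7, 4]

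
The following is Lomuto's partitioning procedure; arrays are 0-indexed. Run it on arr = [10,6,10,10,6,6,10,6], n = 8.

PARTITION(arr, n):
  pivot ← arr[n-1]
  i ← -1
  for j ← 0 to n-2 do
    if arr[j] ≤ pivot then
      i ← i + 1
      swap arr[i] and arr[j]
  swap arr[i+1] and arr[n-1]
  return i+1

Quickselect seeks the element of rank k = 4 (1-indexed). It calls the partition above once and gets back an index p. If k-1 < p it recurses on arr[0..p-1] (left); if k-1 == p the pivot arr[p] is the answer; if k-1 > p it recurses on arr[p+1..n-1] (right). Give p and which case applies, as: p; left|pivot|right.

pivot = arr[7] = 6; i = -1
j=0: arr[0]=10 > 6 → no swap
j=1: arr[1]=6 ≤ 6 → i=0, swap arr[0],arr[1] → [6,10,10,10,6,6,10,6]
j=2: arr[2]=10 > 6 → no swap
j=3: arr[3]=10 > 6 → no swap
j=4: arr[4]=6 ≤ 6 → i=1, swap arr[1],arr[4] → [6,6,10,10,10,6,10,6]
j=5: arr[5]=6 ≤ 6 → i=2, swap arr[2],arr[5] → [6,6,6,10,10,10,10,6]
j=6: arr[6]=10 > 6 → no swap
final swap arr[3],arr[7] → [6,6,6,6,10,10,10,10]; return 3
p = 3; k-1 = 3 == 3 ⇒ pivot

3; pivot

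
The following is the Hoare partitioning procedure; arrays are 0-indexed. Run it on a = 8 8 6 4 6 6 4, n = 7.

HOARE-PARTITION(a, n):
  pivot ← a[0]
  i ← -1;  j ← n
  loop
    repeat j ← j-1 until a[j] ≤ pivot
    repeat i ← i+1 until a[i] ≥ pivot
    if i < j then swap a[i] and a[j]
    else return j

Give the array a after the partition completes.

pivot = a[0] = 8; i = -1, j = 7
j→6 (a[6]=4≤8), i→0 (a[0]=8≥8); i<j, swap → 4 8 6 4 6 6 8
j→5 (a[5]=6≤8), i→1 (a[1]=8≥8); i<j, swap → 4 6 6 4 6 8 8
j→4, i→5; i≥j, return j=4. a = 4 6 6 4 6 8 8

4 6 6 4 6 8 8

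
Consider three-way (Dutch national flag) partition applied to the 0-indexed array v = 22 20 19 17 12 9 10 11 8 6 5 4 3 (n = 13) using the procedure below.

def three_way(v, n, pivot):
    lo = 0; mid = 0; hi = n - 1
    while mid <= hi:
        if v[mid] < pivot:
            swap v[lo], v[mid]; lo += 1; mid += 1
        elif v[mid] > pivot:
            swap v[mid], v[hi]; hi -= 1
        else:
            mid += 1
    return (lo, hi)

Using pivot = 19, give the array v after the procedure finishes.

pivot = 19; lo=0, mid=0, hi=12
v[mid]=22>19: swap v[0],v[12]; hi=11 → 3 20 19 17 12 9 10 11 8 6 5 4 22
v[mid]=3<19: swap v[0],v[0]; lo=1,mid=1 → 3 20 19 17 12 9 10 11 8 6 5 4 22
v[mid]=20>19: swap v[1],v[11]; hi=10 → 3 4 19 17 12 9 10 11 8 6 5 20 22
v[mid]=4<19: swap v[1],v[1]; lo=2,mid=2 → 3 4 19 17 12 9 10 11 8 6 5 20 22
v[mid]=19=19: mid=3
v[mid]=17<19: swap v[2],v[3]; lo=3,mid=4 → 3 4 17 19 12 9 10 11 8 6 5 20 22
v[mid]=12<19: swap v[3],v[4]; lo=4,mid=5 → 3 4 17 12 19 9 10 11 8 6 5 20 22
v[mid]=9<19: swap v[4],v[5]; lo=5,mid=6 → 3 4 17 12 9 19 10 11 8 6 5 20 22
v[mid]=10<19: swap v[5],v[6]; lo=6,mid=7 → 3 4 17 12 9 10 19 11 8 6 5 20 22
v[mid]=11<19: swap v[6],v[7]; lo=7,mid=8 → 3 4 17 12 9 10 11 19 8 6 5 20 22
v[mid]=8<19: swap v[7],v[8]; lo=8,mid=9 → 3 4 17 12 9 10 11 8 19 6 5 20 22
v[mid]=6<19: swap v[8],v[9]; lo=9,mid=10 → 3 4 17 12 9 10 11 8 6 19 5 20 22
v[mid]=5<19: swap v[9],v[10]; lo=10,mid=11 → 3 4 17 12 9 10 11 8 6 5 19 20 22
end: lo=10, hi=10; v = 3 4 17 12 9 10 11 8 6 5 19 20 22

3 4 17 12 9 10 11 8 6 5 19 20 22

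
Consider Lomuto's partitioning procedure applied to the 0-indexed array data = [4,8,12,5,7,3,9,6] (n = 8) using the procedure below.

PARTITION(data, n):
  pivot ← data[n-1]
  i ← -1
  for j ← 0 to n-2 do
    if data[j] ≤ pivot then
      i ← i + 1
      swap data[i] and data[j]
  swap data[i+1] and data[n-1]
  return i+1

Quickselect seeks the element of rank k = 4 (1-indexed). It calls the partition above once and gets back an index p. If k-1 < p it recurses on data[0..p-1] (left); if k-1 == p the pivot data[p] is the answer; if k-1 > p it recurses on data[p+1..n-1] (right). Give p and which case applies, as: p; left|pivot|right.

pivot=6, i=-1
j=0: 4≤6, i=0, swap(0,0) ⇒ [4,8,12,5,7,3,9,6]
j=1: 8>6, skip
j=2: 12>6, skip
j=3: 5≤6, i=1, swap(1,3) ⇒ [4,5,12,8,7,3,9,6]
j=4: 7>6, skip
j=5: 3≤6, i=2, swap(2,5) ⇒ [4,5,3,8,7,12,9,6]
j=6: 9>6, skip
swap(3,7) ⇒ [4,5,3,6,7,12,9,8]; return 3
p = 3; k-1 = 3 == 3 ⇒ pivot

3; pivot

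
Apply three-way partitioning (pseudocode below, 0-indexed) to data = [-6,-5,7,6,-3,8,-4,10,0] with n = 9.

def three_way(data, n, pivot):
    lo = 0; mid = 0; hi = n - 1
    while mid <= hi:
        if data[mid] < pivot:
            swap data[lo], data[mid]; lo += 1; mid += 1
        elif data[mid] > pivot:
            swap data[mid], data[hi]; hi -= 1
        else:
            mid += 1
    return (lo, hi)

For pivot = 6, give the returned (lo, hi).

(5, 5)

pivot = 6; lo=0, mid=0, hi=8
data[mid]=-6<6: swap data[0],data[0]; lo=1,mid=1 → [-6,-5,7,6,-3,8,-4,10,0]
data[mid]=-5<6: swap data[1],data[1]; lo=2,mid=2 → [-6,-5,7,6,-3,8,-4,10,0]
data[mid]=7>6: swap data[2],data[8]; hi=7 → [-6,-5,0,6,-3,8,-4,10,7]
data[mid]=0<6: swap data[2],data[2]; lo=3,mid=3 → [-6,-5,0,6,-3,8,-4,10,7]
data[mid]=6=6: mid=4
data[mid]=-3<6: swap data[3],data[4]; lo=4,mid=5 → [-6,-5,0,-3,6,8,-4,10,7]
data[mid]=8>6: swap data[5],data[7]; hi=6 → [-6,-5,0,-3,6,10,-4,8,7]
data[mid]=10>6: swap data[5],data[6]; hi=5 → [-6,-5,0,-3,6,-4,10,8,7]
data[mid]=-4<6: swap data[4],data[5]; lo=5,mid=6 → [-6,-5,0,-3,-4,6,10,8,7]
end: lo=5, hi=5; data = [-6,-5,0,-3,-4,6,10,8,7]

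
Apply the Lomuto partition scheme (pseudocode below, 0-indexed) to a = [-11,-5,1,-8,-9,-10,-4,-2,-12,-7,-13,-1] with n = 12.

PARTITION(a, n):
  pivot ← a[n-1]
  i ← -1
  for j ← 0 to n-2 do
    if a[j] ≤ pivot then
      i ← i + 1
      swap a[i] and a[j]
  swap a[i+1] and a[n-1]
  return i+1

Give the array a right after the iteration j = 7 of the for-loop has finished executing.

pivot = a[11] = -1; i = -1
j=0: a[0]=-11 ≤ -1 → i=0, swap a[0],a[0] (no change) → [-11,-5,1,-8,-9,-10,-4,-2,-12,-7,-13,-1]
j=1: a[1]=-5 ≤ -1 → i=1, swap a[1],a[1] (no change) → [-11,-5,1,-8,-9,-10,-4,-2,-12,-7,-13,-1]
j=2: a[2]=1 > -1 → no swap
j=3: a[3]=-8 ≤ -1 → i=2, swap a[2],a[3] → [-11,-5,-8,1,-9,-10,-4,-2,-12,-7,-13,-1]
j=4: a[4]=-9 ≤ -1 → i=3, swap a[3],a[4] → [-11,-5,-8,-9,1,-10,-4,-2,-12,-7,-13,-1]
j=5: a[5]=-10 ≤ -1 → i=4, swap a[4],a[5] → [-11,-5,-8,-9,-10,1,-4,-2,-12,-7,-13,-1]
j=6: a[6]=-4 ≤ -1 → i=5, swap a[5],a[6] → [-11,-5,-8,-9,-10,-4,1,-2,-12,-7,-13,-1]
j=7: a[7]=-2 ≤ -1 → i=6, swap a[6],a[7] → [-11,-5,-8,-9,-10,-4,-2,1,-12,-7,-13,-1]
(after j=7) a = [-11,-5,-8,-9,-10,-4,-2,1,-12,-7,-13,-1]

[-11,-5,-8,-9,-10,-4,-2,1,-12,-7,-13,-1]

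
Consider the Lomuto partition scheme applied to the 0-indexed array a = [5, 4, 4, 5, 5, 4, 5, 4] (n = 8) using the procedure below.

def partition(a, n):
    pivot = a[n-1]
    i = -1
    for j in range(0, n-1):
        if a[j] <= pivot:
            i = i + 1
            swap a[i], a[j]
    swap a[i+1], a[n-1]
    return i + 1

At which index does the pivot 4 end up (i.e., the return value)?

pivot=4, i=-1
j=0: 5>4, skip
j=1: 4≤4, i=0, swap(0,1) ⇒ [4, 5, 4, 5, 5, 4, 5, 4]
j=2: 4≤4, i=1, swap(1,2) ⇒ [4, 4, 5, 5, 5, 4, 5, 4]
j=3: 5>4, skip
j=4: 5>4, skip
j=5: 4≤4, i=2, swap(2,5) ⇒ [4, 4, 4, 5, 5, 5, 5, 4]
j=6: 5>4, skip
swap(3,7) ⇒ [4, 4, 4, 4, 5, 5, 5, 5]; return 3

3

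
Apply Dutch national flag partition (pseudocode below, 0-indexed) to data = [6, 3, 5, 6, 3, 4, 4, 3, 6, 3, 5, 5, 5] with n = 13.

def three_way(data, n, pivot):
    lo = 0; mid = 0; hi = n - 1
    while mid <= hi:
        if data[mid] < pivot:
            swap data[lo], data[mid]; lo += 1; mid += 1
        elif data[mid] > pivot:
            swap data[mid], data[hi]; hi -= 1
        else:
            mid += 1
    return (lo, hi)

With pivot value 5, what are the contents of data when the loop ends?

[3, 3, 4, 4, 3, 3, 5, 5, 5, 5, 6, 6, 6]

pivot = 5; lo=0, mid=0, hi=12
data[mid]=6>5: swap data[0],data[12]; hi=11 → [5, 3, 5, 6, 3, 4, 4, 3, 6, 3, 5, 5, 6]
data[mid]=5=5: mid=1
data[mid]=3<5: swap data[0],data[1]; lo=1,mid=2 → [3, 5, 5, 6, 3, 4, 4, 3, 6, 3, 5, 5, 6]
data[mid]=5=5: mid=3
data[mid]=6>5: swap data[3],data[11]; hi=10 → [3, 5, 5, 5, 3, 4, 4, 3, 6, 3, 5, 6, 6]
data[mid]=5=5: mid=4
data[mid]=3<5: swap data[1],data[4]; lo=2,mid=5 → [3, 3, 5, 5, 5, 4, 4, 3, 6, 3, 5, 6, 6]
data[mid]=4<5: swap data[2],data[5]; lo=3,mid=6 → [3, 3, 4, 5, 5, 5, 4, 3, 6, 3, 5, 6, 6]
data[mid]=4<5: swap data[3],data[6]; lo=4,mid=7 → [3, 3, 4, 4, 5, 5, 5, 3, 6, 3, 5, 6, 6]
data[mid]=3<5: swap data[4],data[7]; lo=5,mid=8 → [3, 3, 4, 4, 3, 5, 5, 5, 6, 3, 5, 6, 6]
data[mid]=6>5: swap data[8],data[10]; hi=9 → [3, 3, 4, 4, 3, 5, 5, 5, 5, 3, 6, 6, 6]
data[mid]=5=5: mid=9
data[mid]=3<5: swap data[5],data[9]; lo=6,mid=10 → [3, 3, 4, 4, 3, 3, 5, 5, 5, 5, 6, 6, 6]
end: lo=6, hi=9; data = [3, 3, 4, 4, 3, 3, 5, 5, 5, 5, 6, 6, 6]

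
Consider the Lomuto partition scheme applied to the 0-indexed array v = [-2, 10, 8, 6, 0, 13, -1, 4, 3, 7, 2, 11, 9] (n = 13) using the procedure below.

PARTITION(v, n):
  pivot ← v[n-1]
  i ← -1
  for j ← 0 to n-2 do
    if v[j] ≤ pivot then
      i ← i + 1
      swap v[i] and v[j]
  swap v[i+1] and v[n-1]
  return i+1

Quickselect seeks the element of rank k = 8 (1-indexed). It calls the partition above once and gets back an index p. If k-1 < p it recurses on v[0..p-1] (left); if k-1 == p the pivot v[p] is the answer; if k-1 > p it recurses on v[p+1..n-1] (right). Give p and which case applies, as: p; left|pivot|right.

9; left

pivot = v[12] = 9; i = -1
j=0: v[0]=-2 ≤ 9 → i=0, swap v[0],v[0] (no change) → [-2, 10, 8, 6, 0, 13, -1, 4, 3, 7, 2, 11, 9]
j=1: v[1]=10 > 9 → no swap
j=2: v[2]=8 ≤ 9 → i=1, swap v[1],v[2] → [-2, 8, 10, 6, 0, 13, -1, 4, 3, 7, 2, 11, 9]
j=3: v[3]=6 ≤ 9 → i=2, swap v[2],v[3] → [-2, 8, 6, 10, 0, 13, -1, 4, 3, 7, 2, 11, 9]
j=4: v[4]=0 ≤ 9 → i=3, swap v[3],v[4] → [-2, 8, 6, 0, 10, 13, -1, 4, 3, 7, 2, 11, 9]
j=5: v[5]=13 > 9 → no swap
j=6: v[6]=-1 ≤ 9 → i=4, swap v[4],v[6] → [-2, 8, 6, 0, -1, 13, 10, 4, 3, 7, 2, 11, 9]
j=7: v[7]=4 ≤ 9 → i=5, swap v[5],v[7] → [-2, 8, 6, 0, -1, 4, 10, 13, 3, 7, 2, 11, 9]
j=8: v[8]=3 ≤ 9 → i=6, swap v[6],v[8] → [-2, 8, 6, 0, -1, 4, 3, 13, 10, 7, 2, 11, 9]
j=9: v[9]=7 ≤ 9 → i=7, swap v[7],v[9] → [-2, 8, 6, 0, -1, 4, 3, 7, 10, 13, 2, 11, 9]
j=10: v[10]=2 ≤ 9 → i=8, swap v[8],v[10] → [-2, 8, 6, 0, -1, 4, 3, 7, 2, 13, 10, 11, 9]
j=11: v[11]=11 > 9 → no swap
final swap v[9],v[12] → [-2, 8, 6, 0, -1, 4, 3, 7, 2, 9, 10, 11, 13]; return 9
p = 9; k-1 = 7 < 9 ⇒ left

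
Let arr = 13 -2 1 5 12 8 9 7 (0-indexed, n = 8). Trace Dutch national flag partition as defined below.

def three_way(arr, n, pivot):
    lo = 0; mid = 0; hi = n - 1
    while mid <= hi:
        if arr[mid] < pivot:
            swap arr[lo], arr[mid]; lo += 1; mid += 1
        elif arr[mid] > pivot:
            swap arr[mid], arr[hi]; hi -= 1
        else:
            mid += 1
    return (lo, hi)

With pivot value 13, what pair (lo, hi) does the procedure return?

lo=0 mid=0 hi=7
13=13: mid=1
-2<13: swap(0,1), lo=1 mid=2 ⇒ -2 13 1 5 12 8 9 7
1<13: swap(1,2), lo=2 mid=3 ⇒ -2 1 13 5 12 8 9 7
5<13: swap(2,3), lo=3 mid=4 ⇒ -2 1 5 13 12 8 9 7
12<13: swap(3,4), lo=4 mid=5 ⇒ -2 1 5 12 13 8 9 7
8<13: swap(4,5), lo=5 mid=6 ⇒ -2 1 5 12 8 13 9 7
9<13: swap(5,6), lo=6 mid=7 ⇒ -2 1 5 12 8 9 13 7
7<13: swap(6,7), lo=7 mid=8 ⇒ -2 1 5 12 8 9 7 13
done. lo=7 hi=7; arr=-2 1 5 12 8 9 7 13

(7, 7)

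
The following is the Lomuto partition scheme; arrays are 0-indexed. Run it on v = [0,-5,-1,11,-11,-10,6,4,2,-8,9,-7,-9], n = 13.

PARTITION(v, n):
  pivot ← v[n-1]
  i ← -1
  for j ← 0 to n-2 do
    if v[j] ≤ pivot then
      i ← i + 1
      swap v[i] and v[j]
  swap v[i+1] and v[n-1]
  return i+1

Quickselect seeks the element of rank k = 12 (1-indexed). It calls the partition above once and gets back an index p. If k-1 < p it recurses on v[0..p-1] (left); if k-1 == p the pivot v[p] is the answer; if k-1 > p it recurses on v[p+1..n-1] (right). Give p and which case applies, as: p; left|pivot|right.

2; right

pivot = v[12] = -9; i = -1
j=0: v[0]=0 > -9 → no swap
j=1: v[1]=-5 > -9 → no swap
j=2: v[2]=-1 > -9 → no swap
j=3: v[3]=11 > -9 → no swap
j=4: v[4]=-11 ≤ -9 → i=0, swap v[0],v[4] → [-11,-5,-1,11,0,-10,6,4,2,-8,9,-7,-9]
j=5: v[5]=-10 ≤ -9 → i=1, swap v[1],v[5] → [-11,-10,-1,11,0,-5,6,4,2,-8,9,-7,-9]
j=6: v[6]=6 > -9 → no swap
j=7: v[7]=4 > -9 → no swap
j=8: v[8]=2 > -9 → no swap
j=9: v[9]=-8 > -9 → no swap
j=10: v[10]=9 > -9 → no swap
j=11: v[11]=-7 > -9 → no swap
final swap v[2],v[12] → [-11,-10,-9,11,0,-5,6,4,2,-8,9,-7,-1]; return 2
p = 2; k-1 = 11 > 2 ⇒ right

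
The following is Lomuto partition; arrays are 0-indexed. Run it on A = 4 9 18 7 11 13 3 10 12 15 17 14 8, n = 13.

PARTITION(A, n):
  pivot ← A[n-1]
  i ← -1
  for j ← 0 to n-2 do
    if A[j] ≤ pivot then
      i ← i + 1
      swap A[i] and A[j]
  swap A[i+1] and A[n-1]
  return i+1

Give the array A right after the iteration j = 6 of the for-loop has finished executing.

pivot = A[12] = 8; i = -1
j=0: A[0]=4 ≤ 8 → i=0, swap A[0],A[0] (no change) → 4 9 18 7 11 13 3 10 12 15 17 14 8
j=1: A[1]=9 > 8 → no swap
j=2: A[2]=18 > 8 → no swap
j=3: A[3]=7 ≤ 8 → i=1, swap A[1],A[3] → 4 7 18 9 11 13 3 10 12 15 17 14 8
j=4: A[4]=11 > 8 → no swap
j=5: A[5]=13 > 8 → no swap
j=6: A[6]=3 ≤ 8 → i=2, swap A[2],A[6] → 4 7 3 9 11 13 18 10 12 15 17 14 8
(after j=6) A = 4 7 3 9 11 13 18 10 12 15 17 14 8

4 7 3 9 11 13 18 10 12 15 17 14 8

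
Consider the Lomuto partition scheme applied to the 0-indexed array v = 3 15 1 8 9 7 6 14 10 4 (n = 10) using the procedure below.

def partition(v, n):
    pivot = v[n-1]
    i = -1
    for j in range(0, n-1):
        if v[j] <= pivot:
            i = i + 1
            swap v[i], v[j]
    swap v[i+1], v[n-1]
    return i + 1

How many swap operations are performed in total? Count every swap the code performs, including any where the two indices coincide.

pivot = v[9] = 4; i = -1
j=0: v[0]=3 ≤ 4 → i=0, swap v[0],v[0] (no change) → 3 15 1 8 9 7 6 14 10 4
j=1: v[1]=15 > 4 → no swap
j=2: v[2]=1 ≤ 4 → i=1, swap v[1],v[2] → 3 1 15 8 9 7 6 14 10 4
j=3: v[3]=8 > 4 → no swap
j=4: v[4]=9 > 4 → no swap
j=5: v[5]=7 > 4 → no swap
j=6: v[6]=6 > 4 → no swap
j=7: v[7]=14 > 4 → no swap
j=8: v[8]=10 > 4 → no swap
final swap v[2],v[9] → 3 1 4 8 9 7 6 14 10 15; return 2

3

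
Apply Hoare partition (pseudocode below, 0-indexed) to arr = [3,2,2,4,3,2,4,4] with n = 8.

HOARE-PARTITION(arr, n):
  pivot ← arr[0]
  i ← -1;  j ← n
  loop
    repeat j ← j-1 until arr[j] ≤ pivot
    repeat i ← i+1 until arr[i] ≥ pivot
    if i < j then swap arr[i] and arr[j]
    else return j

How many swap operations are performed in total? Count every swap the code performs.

pivot=3
j stops at 5 (2), i stops at 0 (3); swap ⇒ [2,2,2,4,3,3,4,4]
j stops at 4 (3), i stops at 3 (4); swap ⇒ [2,2,2,3,4,3,4,4]
j stops at 3, i stops at 4; i≥j ⇒ return 3. arr=[2,2,2,3,4,3,4,4]

2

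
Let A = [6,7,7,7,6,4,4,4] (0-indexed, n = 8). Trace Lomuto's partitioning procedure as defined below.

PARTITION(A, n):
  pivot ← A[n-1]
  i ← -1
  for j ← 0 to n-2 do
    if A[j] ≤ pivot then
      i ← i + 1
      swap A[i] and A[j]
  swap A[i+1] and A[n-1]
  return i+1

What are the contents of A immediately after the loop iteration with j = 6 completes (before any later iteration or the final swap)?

pivot=4, i=-1
j=0: 6>4, skip
j=1: 7>4, skip
j=2: 7>4, skip
j=3: 7>4, skip
j=4: 6>4, skip
j=5: 4≤4, i=0, swap(0,5) ⇒ [4,7,7,7,6,6,4,4]
j=6: 4≤4, i=1, swap(1,6) ⇒ [4,4,7,7,6,6,7,4]
(after j=6) A = [4,4,7,7,6,6,7,4]

[4,4,7,7,6,6,7,4]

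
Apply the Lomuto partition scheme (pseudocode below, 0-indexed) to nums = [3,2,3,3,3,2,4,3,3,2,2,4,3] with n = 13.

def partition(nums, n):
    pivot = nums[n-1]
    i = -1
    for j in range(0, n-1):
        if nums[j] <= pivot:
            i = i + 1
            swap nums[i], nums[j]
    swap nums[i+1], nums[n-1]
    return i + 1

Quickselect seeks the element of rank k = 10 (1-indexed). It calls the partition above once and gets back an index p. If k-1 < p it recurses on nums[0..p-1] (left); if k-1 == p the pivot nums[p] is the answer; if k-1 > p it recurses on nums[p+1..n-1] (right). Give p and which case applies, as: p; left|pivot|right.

10; left

pivot = nums[12] = 3; i = -1
j=0: nums[0]=3 ≤ 3 → i=0, swap nums[0],nums[0] (no change) → [3,2,3,3,3,2,4,3,3,2,2,4,3]
j=1: nums[1]=2 ≤ 3 → i=1, swap nums[1],nums[1] (no change) → [3,2,3,3,3,2,4,3,3,2,2,4,3]
j=2: nums[2]=3 ≤ 3 → i=2, swap nums[2],nums[2] (no change) → [3,2,3,3,3,2,4,3,3,2,2,4,3]
j=3: nums[3]=3 ≤ 3 → i=3, swap nums[3],nums[3] (no change) → [3,2,3,3,3,2,4,3,3,2,2,4,3]
j=4: nums[4]=3 ≤ 3 → i=4, swap nums[4],nums[4] (no change) → [3,2,3,3,3,2,4,3,3,2,2,4,3]
j=5: nums[5]=2 ≤ 3 → i=5, swap nums[5],nums[5] (no change) → [3,2,3,3,3,2,4,3,3,2,2,4,3]
j=6: nums[6]=4 > 3 → no swap
j=7: nums[7]=3 ≤ 3 → i=6, swap nums[6],nums[7] → [3,2,3,3,3,2,3,4,3,2,2,4,3]
j=8: nums[8]=3 ≤ 3 → i=7, swap nums[7],nums[8] → [3,2,3,3,3,2,3,3,4,2,2,4,3]
j=9: nums[9]=2 ≤ 3 → i=8, swap nums[8],nums[9] → [3,2,3,3,3,2,3,3,2,4,2,4,3]
j=10: nums[10]=2 ≤ 3 → i=9, swap nums[9],nums[10] → [3,2,3,3,3,2,3,3,2,2,4,4,3]
j=11: nums[11]=4 > 3 → no swap
final swap nums[10],nums[12] → [3,2,3,3,3,2,3,3,2,2,3,4,4]; return 10
p = 10; k-1 = 9 < 10 ⇒ left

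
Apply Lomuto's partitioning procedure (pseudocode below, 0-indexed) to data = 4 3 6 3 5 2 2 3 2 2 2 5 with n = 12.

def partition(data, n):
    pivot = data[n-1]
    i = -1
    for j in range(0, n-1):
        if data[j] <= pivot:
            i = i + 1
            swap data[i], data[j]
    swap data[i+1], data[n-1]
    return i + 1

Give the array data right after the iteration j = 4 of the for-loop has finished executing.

pivot = data[11] = 5; i = -1
j=0: data[0]=4 ≤ 5 → i=0, swap data[0],data[0] (no change) → 4 3 6 3 5 2 2 3 2 2 2 5
j=1: data[1]=3 ≤ 5 → i=1, swap data[1],data[1] (no change) → 4 3 6 3 5 2 2 3 2 2 2 5
j=2: data[2]=6 > 5 → no swap
j=3: data[3]=3 ≤ 5 → i=2, swap data[2],data[3] → 4 3 3 6 5 2 2 3 2 2 2 5
j=4: data[4]=5 ≤ 5 → i=3, swap data[3],data[4] → 4 3 3 5 6 2 2 3 2 2 2 5
(after j=4) data = 4 3 3 5 6 2 2 3 2 2 2 5

4 3 3 5 6 2 2 3 2 2 2 5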